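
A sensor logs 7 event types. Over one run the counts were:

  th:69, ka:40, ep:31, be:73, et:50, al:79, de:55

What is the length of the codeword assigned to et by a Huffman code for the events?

Repeatedly merge the two smallest:
merge ep(31) and ka(40): 71
merge et(50) and de(55): 105
merge th(69) and 71: 140
merge be(73) and al(79): 152
merge 105 and 140: 245
merge 152 and 245: 397
et's leaf is at depth 3, giving a 3-bit codeword.

3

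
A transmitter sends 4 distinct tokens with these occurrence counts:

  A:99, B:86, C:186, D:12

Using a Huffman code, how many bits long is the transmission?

678

Merge the two smallest weights repeatedly:
merge D(12) and B(86): 98
merge 98 and A(99): 197
merge C(186) and 197: 383
Total encoded bits = sum of merged weights = 98 + 197 + 383 = 678.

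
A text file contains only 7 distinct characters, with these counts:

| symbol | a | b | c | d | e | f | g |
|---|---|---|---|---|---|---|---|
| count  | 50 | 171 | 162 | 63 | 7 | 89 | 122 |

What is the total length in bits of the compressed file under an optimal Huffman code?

1714

Greedily combine the two least-frequent nodes:
e(7) + a(50) → 57
57 + d(63) → 120
f(89) + 120 → 209
g(122) + c(162) → 284
b(171) + 209 → 380
284 + 380 → 664
Total encoded bits = sum of merged weights = 57 + 120 + 209 + 284 + 380 + 664 = 1714.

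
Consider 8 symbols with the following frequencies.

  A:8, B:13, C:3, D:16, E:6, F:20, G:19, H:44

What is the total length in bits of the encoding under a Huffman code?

349

Merge the two smallest weights repeatedly:
combine C(3), E(6) → 9
combine A(8), 9 → 17
combine B(13), D(16) → 29
combine 17, G(19) → 36
combine F(20), 29 → 49
combine 36, H(44) → 80
combine 49, 80 → 129
Total encoded bits = sum of merged weights = 9 + 17 + 29 + 36 + 49 + 80 + 129 = 349.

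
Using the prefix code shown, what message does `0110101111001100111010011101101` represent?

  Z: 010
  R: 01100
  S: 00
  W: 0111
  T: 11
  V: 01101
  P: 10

VWPRTPPWV

Read left to right; each codeword is recognised as soon as it completes (prefix code):
  01101→V | 0111→W | 10→P | 01100→R | 11→T | 10→P | 10→P | 0111→W | 01101→V
Decoded message: VWPRTPPWV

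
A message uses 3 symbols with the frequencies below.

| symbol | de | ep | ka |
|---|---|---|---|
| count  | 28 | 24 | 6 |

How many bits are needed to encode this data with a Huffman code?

88

Merge the two smallest weights repeatedly:
ka(6) + ep(24) → 30
de(28) + 30 → 58
The encoded length is the sum of every internal node's weight: 30 + 58 = 88 bits.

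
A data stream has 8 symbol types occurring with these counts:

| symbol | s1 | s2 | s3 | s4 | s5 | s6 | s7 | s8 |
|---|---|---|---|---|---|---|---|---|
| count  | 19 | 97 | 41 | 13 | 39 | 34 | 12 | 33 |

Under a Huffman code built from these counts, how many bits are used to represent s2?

2

Huffman merges, smallest pair first:
s7(12) + s4(13) → 25
s1(19) + 25 → 44
s8(33) + s6(34) → 67
s5(39) + s3(41) → 80
44 + 67 → 111
80 + s2(97) → 177
111 + 177 → 288
The subtree containing s2 is merged 2 times, so code length = 2.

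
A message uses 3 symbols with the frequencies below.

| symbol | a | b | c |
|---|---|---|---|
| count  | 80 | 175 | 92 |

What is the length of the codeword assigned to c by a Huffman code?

2

Build the tree from the bottom:
combine a(80), c(92) → 172
combine 172, b(175) → 347
The subtree containing c is merged 2 times, so code length = 2.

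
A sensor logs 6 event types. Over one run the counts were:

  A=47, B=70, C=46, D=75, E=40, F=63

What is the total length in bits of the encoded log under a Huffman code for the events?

878

Build the Huffman tree bottom-up:
merge E(40) and C(46): 86
merge A(47) and F(63): 110
merge B(70) and D(75): 145
merge 86 and 110: 196
merge 145 and 196: 341
Total encoded bits = sum of merged weights = 86 + 110 + 145 + 196 + 341 = 878.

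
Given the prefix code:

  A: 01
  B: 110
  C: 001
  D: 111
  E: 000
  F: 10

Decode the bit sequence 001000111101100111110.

CEDFBADF

Read left to right; each codeword is recognised as soon as it completes (prefix code):
  001→C | 000→E | 111→D | 10→F | 110→B | 01→A | 111→D | 10→F
Decoded message: CEDFBADF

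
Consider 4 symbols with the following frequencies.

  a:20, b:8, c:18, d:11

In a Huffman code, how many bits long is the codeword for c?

Huffman merges, smallest pair first:
merge b(8) and d(11): 19
merge c(18) and 19: 37
merge a(20) and 37: 57
c's leaf is at depth 2, giving a 2-bit codeword.

2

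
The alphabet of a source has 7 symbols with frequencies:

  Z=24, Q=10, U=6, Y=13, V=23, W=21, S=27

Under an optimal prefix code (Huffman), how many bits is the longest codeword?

Merge the two lowest-weight nodes at each step:
U(6) + Q(10) → 16
Y(13) + 16 → 29
W(21) + V(23) → 44
Z(24) + S(27) → 51
29 + 44 → 73
51 + 73 → 124
The first pair merged (U, Q) ends up deepest, at depth 4.

4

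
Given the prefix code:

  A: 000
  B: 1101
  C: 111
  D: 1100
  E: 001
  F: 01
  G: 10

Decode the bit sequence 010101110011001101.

Read left to right; each codeword is recognised as soon as it completes (prefix code):
  01→F | 01→F | 01→F | 1100→D | 1100→D | 1101→B
Decoded message: FFFDDB

FFFDDB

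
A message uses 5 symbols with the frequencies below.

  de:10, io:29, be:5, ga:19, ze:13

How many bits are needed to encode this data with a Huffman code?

Merge the two smallest weights repeatedly:
merge be(5) and de(10): 15
merge ze(13) and 15: 28
merge ga(19) and 28: 47
merge io(29) and 47: 76
Each symbol's bit-cost is frequency × depth; summing gives 166 bits (equivalently 15 + 28 + 47 + 76).

166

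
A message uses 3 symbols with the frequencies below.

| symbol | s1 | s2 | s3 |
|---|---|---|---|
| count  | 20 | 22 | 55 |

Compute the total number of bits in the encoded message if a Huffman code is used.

Build the Huffman tree bottom-up:
s1(20) + s2(22) → 42
42 + s3(55) → 97
Total encoded bits = sum of merged weights = 42 + 97 = 139.

139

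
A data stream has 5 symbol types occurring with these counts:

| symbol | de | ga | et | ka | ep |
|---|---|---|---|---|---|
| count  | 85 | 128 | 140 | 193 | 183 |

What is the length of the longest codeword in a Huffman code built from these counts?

3

Merge the two lowest-weight nodes at each step:
merge de(85) and ga(128): 213
merge et(140) and ep(183): 323
merge ka(193) and 213: 406
merge 323 and 406: 729
The rarest symbols sit at the bottom; the longest codeword is 3 bits.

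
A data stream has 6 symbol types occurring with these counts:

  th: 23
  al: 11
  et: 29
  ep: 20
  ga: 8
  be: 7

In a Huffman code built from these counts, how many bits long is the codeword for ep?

Build the tree from the bottom:
combine be(7), ga(8) → 15
combine al(11), 15 → 26
combine ep(20), th(23) → 43
combine 26, et(29) → 55
combine 43, 55 → 98
ep sits 2 levels below the root, so its codeword is 2 bits.

2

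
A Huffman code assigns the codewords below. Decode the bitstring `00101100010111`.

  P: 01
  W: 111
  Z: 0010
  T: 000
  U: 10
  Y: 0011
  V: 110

Read left to right; each codeword is recognised as soon as it completes (prefix code):
  0010→Z | 110→V | 0010→Z | 111→W
Decoded message: ZVZW

ZVZW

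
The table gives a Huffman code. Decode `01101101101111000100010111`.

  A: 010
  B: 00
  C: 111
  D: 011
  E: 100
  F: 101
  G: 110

Read left to right; each codeword is recognised as soon as it completes (prefix code):
  011→D | 011→D | 011→D | 011→D | 110→G | 00→B | 100→E | 010→A | 111→C
Decoded message: DDDDGBEAC

DDDDGBEAC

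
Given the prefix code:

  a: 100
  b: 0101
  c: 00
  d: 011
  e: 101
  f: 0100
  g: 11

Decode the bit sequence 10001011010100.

abef

Read left to right; each codeword is recognised as soon as it completes (prefix code):
  100→a | 0101→b | 101→e | 0100→f
Decoded message: abef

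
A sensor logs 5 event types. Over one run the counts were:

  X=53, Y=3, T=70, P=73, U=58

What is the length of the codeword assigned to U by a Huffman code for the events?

2

Huffman merges, smallest pair first:
Y(3) + X(53) → 56
56 + U(58) → 114
T(70) + P(73) → 143
114 + 143 → 257
U sits 2 levels below the root, so its codeword is 2 bits.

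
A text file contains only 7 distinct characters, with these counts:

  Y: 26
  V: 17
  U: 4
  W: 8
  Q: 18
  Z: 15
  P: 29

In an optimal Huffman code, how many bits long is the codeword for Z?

3

Huffman merges, smallest pair first:
merge U(4) and W(8): 12
merge 12 and Z(15): 27
merge V(17) and Q(18): 35
merge Y(26) and 27: 53
merge P(29) and 35: 64
merge 53 and 64: 117
The subtree containing Z is merged 3 times, so code length = 3.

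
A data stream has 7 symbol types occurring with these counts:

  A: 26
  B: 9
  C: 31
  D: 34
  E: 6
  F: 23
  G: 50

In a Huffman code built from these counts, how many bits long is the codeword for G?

2

Build the tree from the bottom:
combine E(6), B(9) → 15
combine 15, F(23) → 38
combine A(26), C(31) → 57
combine D(34), 38 → 72
combine G(50), 57 → 107
combine 72, 107 → 179
The subtree containing G is merged 2 times, so code length = 2.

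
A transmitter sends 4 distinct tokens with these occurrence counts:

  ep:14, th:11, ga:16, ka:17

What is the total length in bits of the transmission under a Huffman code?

116

Merge the two smallest weights repeatedly:
th(11) + ep(14) → 25
ga(16) + ka(17) → 33
25 + 33 → 58
The encoded length is the sum of every internal node's weight: 25 + 33 + 58 = 116 bits.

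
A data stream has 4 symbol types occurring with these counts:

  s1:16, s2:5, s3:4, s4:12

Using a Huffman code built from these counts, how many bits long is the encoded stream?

67

Merge the two smallest weights repeatedly:
merge s3(4) and s2(5): 9
merge 9 and s4(12): 21
merge s1(16) and 21: 37
Each symbol's bit-cost is frequency × depth; summing gives 67 bits (equivalently 9 + 21 + 37).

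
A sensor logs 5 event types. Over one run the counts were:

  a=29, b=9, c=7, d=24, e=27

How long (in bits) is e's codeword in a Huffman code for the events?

Repeatedly merge the two smallest:
merge c(7) and b(9): 16
merge 16 and d(24): 40
merge e(27) and a(29): 56
merge 40 and 56: 96
e sits 2 levels below the root, so its codeword is 2 bits.

2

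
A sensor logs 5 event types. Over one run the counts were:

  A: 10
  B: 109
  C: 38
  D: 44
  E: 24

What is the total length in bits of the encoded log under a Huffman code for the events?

447

Greedily combine the two least-frequent nodes:
combine A(10), E(24) → 34
combine 34, C(38) → 72
combine D(44), 72 → 116
combine B(109), 116 → 225
The encoded length is the sum of every internal node's weight: 34 + 72 + 116 + 225 = 447 bits.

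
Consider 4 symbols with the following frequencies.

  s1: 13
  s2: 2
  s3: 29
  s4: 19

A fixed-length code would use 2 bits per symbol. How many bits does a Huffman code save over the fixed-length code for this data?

14

Fixed-length: 2 bits × 63 symbols = 126 bits.
Huffman merges:
combine s2(2), s1(13) → 15
combine 15, s4(19) → 34
combine s3(29), 34 → 63
Huffman total = 15 + 34 + 63 = 112 bits.
Saving = 126 − 112 = 14 bits.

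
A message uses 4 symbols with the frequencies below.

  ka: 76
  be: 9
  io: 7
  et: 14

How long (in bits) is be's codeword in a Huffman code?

3

Huffman merges, smallest pair first:
io(7) + be(9) → 16
et(14) + 16 → 30
30 + ka(76) → 106
be sits 3 levels below the root, so its codeword is 3 bits.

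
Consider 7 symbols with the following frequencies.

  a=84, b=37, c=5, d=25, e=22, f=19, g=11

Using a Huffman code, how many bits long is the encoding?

492

Build the Huffman tree bottom-up:
combine c(5), g(11) → 16
combine 16, f(19) → 35
combine e(22), d(25) → 47
combine 35, b(37) → 72
combine 47, 72 → 119
combine a(84), 119 → 203
The encoded length is the sum of every internal node's weight: 16 + 35 + 47 + 72 + 119 + 203 = 492 bits.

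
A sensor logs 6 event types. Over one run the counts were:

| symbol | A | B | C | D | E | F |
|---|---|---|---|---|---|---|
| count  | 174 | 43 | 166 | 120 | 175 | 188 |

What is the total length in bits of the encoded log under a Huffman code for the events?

Build the Huffman tree bottom-up:
merge B(43) and D(120): 163
merge 163 and C(166): 329
merge A(174) and E(175): 349
merge F(188) and 329: 517
merge 349 and 517: 866
The encoded length is the sum of every internal node's weight: 163 + 329 + 349 + 517 + 866 = 2224 bits.

2224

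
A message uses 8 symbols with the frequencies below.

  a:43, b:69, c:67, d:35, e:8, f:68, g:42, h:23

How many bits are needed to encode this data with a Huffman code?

1025

Merge the two smallest weights repeatedly:
e(8) + h(23) → 31
31 + d(35) → 66
g(42) + a(43) → 85
66 + c(67) → 133
f(68) + b(69) → 137
85 + 133 → 218
137 + 218 → 355
Each symbol's bit-cost is frequency × depth; summing gives 1025 bits (equivalently 31 + 66 + 85 + 133 + 137 + 218 + 355).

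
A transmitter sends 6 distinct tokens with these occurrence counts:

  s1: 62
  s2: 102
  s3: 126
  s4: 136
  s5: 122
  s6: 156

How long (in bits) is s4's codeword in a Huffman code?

Huffman merges, smallest pair first:
s1(62) + s2(102) → 164
s5(122) + s3(126) → 248
s4(136) + s6(156) → 292
164 + 248 → 412
292 + 412 → 704
The subtree containing s4 is merged 2 times, so code length = 2.

2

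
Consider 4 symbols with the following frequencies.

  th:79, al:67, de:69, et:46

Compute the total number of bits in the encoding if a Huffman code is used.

Build the Huffman tree bottom-up:
combine et(46), al(67) → 113
combine de(69), th(79) → 148
combine 113, 148 → 261
The encoded length is the sum of every internal node's weight: 113 + 148 + 261 = 522 bits.

522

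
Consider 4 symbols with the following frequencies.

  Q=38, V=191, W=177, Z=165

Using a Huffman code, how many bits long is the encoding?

1142

Build the Huffman tree bottom-up:
combine Q(38), Z(165) → 203
combine W(177), V(191) → 368
combine 203, 368 → 571
The encoded length is the sum of every internal node's weight: 203 + 368 + 571 = 1142 bits.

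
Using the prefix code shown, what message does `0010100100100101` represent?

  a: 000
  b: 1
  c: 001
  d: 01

Read left to right; each codeword is recognised as soon as it completes (prefix code):
  001→c | 01→d | 001→c | 001→c | 001→c | 01→d
Decoded message: cdcccd

cdcccd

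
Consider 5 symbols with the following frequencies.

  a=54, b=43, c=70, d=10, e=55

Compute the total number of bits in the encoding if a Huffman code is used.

517

Build the Huffman tree bottom-up:
combine d(10), b(43) → 53
combine 53, a(54) → 107
combine e(55), c(70) → 125
combine 107, 125 → 232
Total encoded bits = sum of merged weights = 53 + 107 + 125 + 232 = 517.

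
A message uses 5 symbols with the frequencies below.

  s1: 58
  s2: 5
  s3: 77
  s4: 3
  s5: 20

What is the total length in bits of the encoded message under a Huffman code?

285

Greedily combine the two least-frequent nodes:
s4(3) + s2(5) → 8
8 + s5(20) → 28
28 + s1(58) → 86
s3(77) + 86 → 163
Each symbol's bit-cost is frequency × depth; summing gives 285 bits (equivalently 8 + 28 + 86 + 163).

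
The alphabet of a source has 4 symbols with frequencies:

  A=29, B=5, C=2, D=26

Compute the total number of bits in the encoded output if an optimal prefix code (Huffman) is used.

Build the Huffman tree bottom-up:
C(2) + B(5) → 7
7 + D(26) → 33
A(29) + 33 → 62
Each symbol's bit-cost is frequency × depth; summing gives 102 bits (equivalently 7 + 33 + 62).

102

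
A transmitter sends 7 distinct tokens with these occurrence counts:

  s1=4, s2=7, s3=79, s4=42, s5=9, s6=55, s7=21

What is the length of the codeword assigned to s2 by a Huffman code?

Huffman merges, smallest pair first:
merge s1(4) and s2(7): 11
merge s5(9) and 11: 20
merge 20 and s7(21): 41
merge 41 and s4(42): 83
merge s6(55) and s3(79): 134
merge 83 and 134: 217
s2 sits 5 levels below the root, so its codeword is 5 bits.

5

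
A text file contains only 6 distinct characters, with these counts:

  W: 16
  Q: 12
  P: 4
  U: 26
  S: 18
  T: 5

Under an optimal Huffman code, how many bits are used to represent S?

Huffman merges, smallest pair first:
merge P(4) and T(5): 9
merge 9 and Q(12): 21
merge W(16) and S(18): 34
merge 21 and U(26): 47
merge 34 and 47: 81
The subtree containing S is merged 2 times, so code length = 2.

2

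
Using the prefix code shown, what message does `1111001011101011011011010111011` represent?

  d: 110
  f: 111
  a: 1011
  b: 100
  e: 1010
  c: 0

Read left to right; each codeword is recognised as soon as it completes (prefix code):
  111→f | 100→b | 1011→a | 1010→e | 110→d | 110→d | 110→d | 1011→a | 1011→a
Decoded message: fbaedddaa

fbaedddaa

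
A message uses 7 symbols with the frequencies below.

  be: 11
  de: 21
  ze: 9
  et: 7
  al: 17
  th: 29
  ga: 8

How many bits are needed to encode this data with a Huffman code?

271

Build the Huffman tree bottom-up:
et(7) + ga(8) → 15
ze(9) + be(11) → 20
15 + al(17) → 32
20 + de(21) → 41
th(29) + 32 → 61
41 + 61 → 102
Each symbol's bit-cost is frequency × depth; summing gives 271 bits (equivalently 15 + 20 + 32 + 41 + 61 + 102).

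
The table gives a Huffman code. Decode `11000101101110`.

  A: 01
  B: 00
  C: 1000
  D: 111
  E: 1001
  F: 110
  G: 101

FBGGF

Read left to right; each codeword is recognised as soon as it completes (prefix code):
  110→F | 00→B | 101→G | 101→G | 110→F
Decoded message: FBGGF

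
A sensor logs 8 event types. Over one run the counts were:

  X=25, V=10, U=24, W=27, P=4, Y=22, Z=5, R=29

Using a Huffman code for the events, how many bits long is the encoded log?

410

Merge the two smallest weights repeatedly:
P(4) + Z(5) → 9
9 + V(10) → 19
19 + Y(22) → 41
U(24) + X(25) → 49
W(27) + R(29) → 56
41 + 49 → 90
56 + 90 → 146
Each symbol's bit-cost is frequency × depth; summing gives 410 bits (equivalently 9 + 19 + 41 + 49 + 56 + 90 + 146).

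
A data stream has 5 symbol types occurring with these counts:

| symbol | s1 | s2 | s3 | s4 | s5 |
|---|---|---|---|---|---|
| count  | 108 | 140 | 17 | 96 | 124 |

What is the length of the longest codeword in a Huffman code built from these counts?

Merge the two lowest-weight nodes at each step:
s3(17) + s4(96) → 113
s1(108) + 113 → 221
s5(124) + s2(140) → 264
221 + 264 → 485
The first pair merged (s3, s4) ends up deepest, at depth 3.

3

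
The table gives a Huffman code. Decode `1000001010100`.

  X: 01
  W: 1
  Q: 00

Read left to right; each codeword is recognised as soon as it completes (prefix code):
  1→W | 00→Q | 00→Q | 01→X | 01→X | 01→X | 00→Q
Decoded message: WQQXXXQ

WQQXXXQ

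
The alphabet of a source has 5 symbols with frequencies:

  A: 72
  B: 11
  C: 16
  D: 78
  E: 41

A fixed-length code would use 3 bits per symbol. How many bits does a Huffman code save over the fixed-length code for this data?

Fixed-length: 3 bits × 218 symbols = 654 bits.
Huffman merges:
B(11) + C(16) → 27
27 + E(41) → 68
68 + A(72) → 140
D(78) + 140 → 218
Huffman total = 27 + 68 + 140 + 218 = 453 bits.
Saving = 654 − 453 = 201 bits.

201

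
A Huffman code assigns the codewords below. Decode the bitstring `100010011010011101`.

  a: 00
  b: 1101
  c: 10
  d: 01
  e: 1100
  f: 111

cacdccdb

Read left to right; each codeword is recognised as soon as it completes (prefix code):
  10→c | 00→a | 10→c | 01→d | 10→c | 10→c | 01→d | 1101→b
Decoded message: cacdccdb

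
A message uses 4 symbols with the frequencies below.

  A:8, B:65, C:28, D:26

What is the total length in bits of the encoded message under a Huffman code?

Merge the two smallest weights repeatedly:
combine A(8), D(26) → 34
combine C(28), 34 → 62
combine 62, B(65) → 127
Total encoded bits = sum of merged weights = 34 + 62 + 127 = 223.

223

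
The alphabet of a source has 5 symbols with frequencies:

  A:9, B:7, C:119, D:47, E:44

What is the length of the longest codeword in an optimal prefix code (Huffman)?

Merge the two lowest-weight nodes at each step:
B(7) + A(9) → 16
16 + E(44) → 60
D(47) + 60 → 107
107 + C(119) → 226
Maximum depth reached is 4.

4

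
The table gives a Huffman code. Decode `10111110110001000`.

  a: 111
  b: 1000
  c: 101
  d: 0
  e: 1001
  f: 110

cacbb

Read left to right; each codeword is recognised as soon as it completes (prefix code):
  101→c | 111→a | 101→c | 1000→b | 1000→b
Decoded message: cacbb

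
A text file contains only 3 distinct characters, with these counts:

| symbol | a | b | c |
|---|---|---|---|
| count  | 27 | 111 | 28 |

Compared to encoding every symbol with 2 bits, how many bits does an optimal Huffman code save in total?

Fixed-length: 2 bits × 166 symbols = 332 bits.
Huffman merges:
a(27) + c(28) → 55
55 + b(111) → 166
Huffman total = 55 + 166 = 221 bits.
Saving = 332 − 221 = 111 bits.

111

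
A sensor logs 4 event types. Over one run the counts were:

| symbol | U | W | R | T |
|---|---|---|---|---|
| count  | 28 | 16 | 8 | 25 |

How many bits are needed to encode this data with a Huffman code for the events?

150

Build the Huffman tree bottom-up:
combine R(8), W(16) → 24
combine 24, T(25) → 49
combine U(28), 49 → 77
The encoded length is the sum of every internal node's weight: 24 + 49 + 77 = 150 bits.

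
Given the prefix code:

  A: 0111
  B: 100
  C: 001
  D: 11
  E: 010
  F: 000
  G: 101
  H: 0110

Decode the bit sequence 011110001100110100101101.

Read left to right; each codeword is recognised as soon as it completes (prefix code):
  0111→A | 100→B | 0110→H | 0110→H | 100→B | 101→G | 101→G
Decoded message: ABHHBGG

ABHHBGG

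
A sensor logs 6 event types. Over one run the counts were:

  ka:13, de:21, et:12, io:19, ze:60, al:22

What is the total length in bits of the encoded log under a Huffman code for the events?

Build the Huffman tree bottom-up:
et(12) + ka(13) → 25
io(19) + de(21) → 40
al(22) + 25 → 47
40 + 47 → 87
ze(60) + 87 → 147
The encoded length is the sum of every internal node's weight: 25 + 40 + 47 + 87 + 147 = 346 bits.

346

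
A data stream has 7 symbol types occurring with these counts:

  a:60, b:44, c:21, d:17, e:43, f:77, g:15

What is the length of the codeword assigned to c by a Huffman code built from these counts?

3

Repeatedly merge the two smallest:
merge g(15) and d(17): 32
merge c(21) and 32: 53
merge e(43) and b(44): 87
merge 53 and a(60): 113
merge f(77) and 87: 164
merge 113 and 164: 277
c sits 3 levels below the root, so its codeword is 3 bits.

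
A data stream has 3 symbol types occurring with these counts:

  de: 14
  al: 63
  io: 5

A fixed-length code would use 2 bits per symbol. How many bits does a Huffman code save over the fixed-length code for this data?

Fixed-length: 2 bits × 82 symbols = 164 bits.
Huffman merges:
io(5) + de(14) → 19
19 + al(63) → 82
Huffman total = 19 + 82 = 101 bits.
Saving = 164 − 101 = 63 bits.

63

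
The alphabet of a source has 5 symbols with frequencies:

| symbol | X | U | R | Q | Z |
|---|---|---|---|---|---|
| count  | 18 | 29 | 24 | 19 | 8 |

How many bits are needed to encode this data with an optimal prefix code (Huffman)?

Merge the two smallest weights repeatedly:
combine Z(8), X(18) → 26
combine Q(19), R(24) → 43
combine 26, U(29) → 55
combine 43, 55 → 98
Total encoded bits = sum of merged weights = 26 + 43 + 55 + 98 = 222.

222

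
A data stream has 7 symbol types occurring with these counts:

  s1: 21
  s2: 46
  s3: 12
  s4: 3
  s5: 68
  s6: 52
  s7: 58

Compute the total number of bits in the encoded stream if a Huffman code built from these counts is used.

653

Greedily combine the two least-frequent nodes:
merge s4(3) and s3(12): 15
merge 15 and s1(21): 36
merge 36 and s2(46): 82
merge s6(52) and s7(58): 110
merge s5(68) and 82: 150
merge 110 and 150: 260
The encoded length is the sum of every internal node's weight: 15 + 36 + 82 + 110 + 150 + 260 = 653 bits.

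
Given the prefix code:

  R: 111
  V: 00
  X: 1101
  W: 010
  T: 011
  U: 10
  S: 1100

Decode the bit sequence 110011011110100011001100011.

SXRWVSST

Read left to right; each codeword is recognised as soon as it completes (prefix code):
  1100→S | 1101→X | 111→R | 010→W | 00→V | 1100→S | 1100→S | 011→T
Decoded message: SXRWVSST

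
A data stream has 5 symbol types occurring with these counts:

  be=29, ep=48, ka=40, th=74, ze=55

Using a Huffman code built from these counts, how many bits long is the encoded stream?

561

Merge the two smallest weights repeatedly:
combine be(29), ka(40) → 69
combine ep(48), ze(55) → 103
combine 69, th(74) → 143
combine 103, 143 → 246
Each symbol's bit-cost is frequency × depth; summing gives 561 bits (equivalently 69 + 103 + 143 + 246).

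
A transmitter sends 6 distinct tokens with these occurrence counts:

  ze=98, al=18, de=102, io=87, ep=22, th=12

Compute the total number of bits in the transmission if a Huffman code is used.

760

Greedily combine the two least-frequent nodes:
combine th(12), al(18) → 30
combine ep(22), 30 → 52
combine 52, io(87) → 139
combine ze(98), de(102) → 200
combine 139, 200 → 339
Total encoded bits = sum of merged weights = 30 + 52 + 139 + 200 + 339 = 760.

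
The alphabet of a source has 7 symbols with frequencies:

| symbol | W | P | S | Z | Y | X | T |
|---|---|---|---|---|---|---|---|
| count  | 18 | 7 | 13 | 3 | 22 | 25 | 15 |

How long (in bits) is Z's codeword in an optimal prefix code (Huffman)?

4

Huffman merges, smallest pair first:
combine Z(3), P(7) → 10
combine 10, S(13) → 23
combine T(15), W(18) → 33
combine Y(22), 23 → 45
combine X(25), 33 → 58
combine 45, 58 → 103
Z's leaf is at depth 4, giving a 4-bit codeword.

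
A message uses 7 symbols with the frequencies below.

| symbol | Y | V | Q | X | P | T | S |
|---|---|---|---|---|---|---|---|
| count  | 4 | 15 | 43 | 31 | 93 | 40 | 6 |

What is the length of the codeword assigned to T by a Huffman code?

Build the tree from the bottom:
combine Y(4), S(6) → 10
combine 10, V(15) → 25
combine 25, X(31) → 56
combine T(40), Q(43) → 83
combine 56, 83 → 139
combine P(93), 139 → 232
T's leaf is at depth 3, giving a 3-bit codeword.

3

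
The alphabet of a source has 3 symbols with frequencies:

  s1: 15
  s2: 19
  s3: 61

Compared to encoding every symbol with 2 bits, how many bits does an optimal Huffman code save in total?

61

Fixed-length: 2 bits × 95 symbols = 190 bits.
Huffman merges:
combine s1(15), s2(19) → 34
combine 34, s3(61) → 95
Huffman total = 34 + 95 = 129 bits.
Saving = 190 − 129 = 61 bits.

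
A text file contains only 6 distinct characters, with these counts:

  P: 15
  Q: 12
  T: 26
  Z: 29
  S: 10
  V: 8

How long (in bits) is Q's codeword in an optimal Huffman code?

3

Repeatedly merge the two smallest:
V(8) + S(10) → 18
Q(12) + P(15) → 27
18 + T(26) → 44
27 + Z(29) → 56
44 + 56 → 100
Q's leaf is at depth 3, giving a 3-bit codeword.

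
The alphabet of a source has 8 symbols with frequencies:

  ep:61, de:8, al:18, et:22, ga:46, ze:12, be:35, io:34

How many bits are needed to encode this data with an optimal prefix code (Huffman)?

659

Merge the two smallest weights repeatedly:
de(8) + ze(12) → 20
al(18) + 20 → 38
et(22) + io(34) → 56
be(35) + 38 → 73
ga(46) + 56 → 102
ep(61) + 73 → 134
102 + 134 → 236
The encoded length is the sum of every internal node's weight: 20 + 38 + 56 + 73 + 102 + 134 + 236 = 659 bits.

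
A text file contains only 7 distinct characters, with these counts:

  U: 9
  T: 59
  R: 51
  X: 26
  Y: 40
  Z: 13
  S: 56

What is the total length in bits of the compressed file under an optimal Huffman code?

666

Greedily combine the two least-frequent nodes:
U(9) + Z(13) → 22
22 + X(26) → 48
Y(40) + 48 → 88
R(51) + S(56) → 107
T(59) + 88 → 147
107 + 147 → 254
The encoded length is the sum of every internal node's weight: 22 + 48 + 88 + 107 + 147 + 254 = 666 bits.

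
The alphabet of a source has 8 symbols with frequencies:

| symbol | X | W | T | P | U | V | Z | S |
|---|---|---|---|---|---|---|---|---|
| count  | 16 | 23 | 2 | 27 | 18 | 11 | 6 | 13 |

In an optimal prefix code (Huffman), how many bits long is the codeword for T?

5

Repeatedly merge the two smallest:
combine T(2), Z(6) → 8
combine 8, V(11) → 19
combine S(13), X(16) → 29
combine U(18), 19 → 37
combine W(23), P(27) → 50
combine 29, 37 → 66
combine 50, 66 → 116
T's leaf is at depth 5, giving a 5-bit codeword.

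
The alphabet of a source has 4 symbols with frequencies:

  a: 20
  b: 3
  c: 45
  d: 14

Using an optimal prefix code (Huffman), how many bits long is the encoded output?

Greedily combine the two least-frequent nodes:
merge b(3) and d(14): 17
merge 17 and a(20): 37
merge 37 and c(45): 82
The encoded length is the sum of every internal node's weight: 17 + 37 + 82 = 136 bits.

136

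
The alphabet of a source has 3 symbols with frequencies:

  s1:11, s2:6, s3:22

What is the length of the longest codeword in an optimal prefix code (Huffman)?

2

Merge the two lowest-weight nodes at each step:
combine s2(6), s1(11) → 17
combine 17, s3(22) → 39
The rarest symbols sit at the bottom; the longest codeword is 2 bits.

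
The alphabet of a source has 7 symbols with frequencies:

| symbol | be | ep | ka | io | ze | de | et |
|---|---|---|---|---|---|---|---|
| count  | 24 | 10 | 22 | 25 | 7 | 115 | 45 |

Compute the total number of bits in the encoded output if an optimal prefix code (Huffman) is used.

570

Greedily combine the two least-frequent nodes:
merge ze(7) and ep(10): 17
merge 17 and ka(22): 39
merge be(24) and io(25): 49
merge 39 and et(45): 84
merge 49 and 84: 133
merge de(115) and 133: 248
The encoded length is the sum of every internal node's weight: 17 + 39 + 49 + 84 + 133 + 248 = 570 bits.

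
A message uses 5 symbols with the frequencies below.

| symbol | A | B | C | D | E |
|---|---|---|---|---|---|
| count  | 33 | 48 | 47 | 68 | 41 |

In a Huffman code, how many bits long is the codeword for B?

2

Build the tree from the bottom:
combine A(33), E(41) → 74
combine C(47), B(48) → 95
combine D(68), 74 → 142
combine 95, 142 → 237
B's leaf is at depth 2, giving a 2-bit codeword.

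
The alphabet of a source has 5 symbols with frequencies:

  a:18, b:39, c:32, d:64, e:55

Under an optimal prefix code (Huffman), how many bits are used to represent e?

2

Repeatedly merge the two smallest:
merge a(18) and c(32): 50
merge b(39) and 50: 89
merge e(55) and d(64): 119
merge 89 and 119: 208
e sits 2 levels below the root, so its codeword is 2 bits.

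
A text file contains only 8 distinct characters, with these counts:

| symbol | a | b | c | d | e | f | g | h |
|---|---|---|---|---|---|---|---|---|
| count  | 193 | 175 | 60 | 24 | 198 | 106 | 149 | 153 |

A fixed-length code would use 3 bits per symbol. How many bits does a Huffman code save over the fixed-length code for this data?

Fixed-length: 3 bits × 1058 symbols = 3174 bits.
Huffman merges:
combine d(24), c(60) → 84
combine 84, f(106) → 190
combine g(149), h(153) → 302
combine b(175), 190 → 365
combine a(193), e(198) → 391
combine 302, 365 → 667
combine 391, 667 → 1058
Huffman total = 84 + 190 + 302 + 365 + 391 + 667 + 1058 = 3057 bits.
Saving = 3174 − 3057 = 117 bits.

117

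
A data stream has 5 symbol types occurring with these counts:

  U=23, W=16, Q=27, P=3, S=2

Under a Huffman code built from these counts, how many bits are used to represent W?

Repeatedly merge the two smallest:
S(2) + P(3) → 5
5 + W(16) → 21
21 + U(23) → 44
Q(27) + 44 → 71
W sits 3 levels below the root, so its codeword is 3 bits.

3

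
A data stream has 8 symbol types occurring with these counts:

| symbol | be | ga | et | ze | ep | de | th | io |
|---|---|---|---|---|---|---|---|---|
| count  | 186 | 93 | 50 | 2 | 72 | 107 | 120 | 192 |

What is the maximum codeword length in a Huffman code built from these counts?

5

Merge the two lowest-weight nodes at each step:
merge ze(2) and et(50): 52
merge 52 and ep(72): 124
merge ga(93) and de(107): 200
merge th(120) and 124: 244
merge be(186) and io(192): 378
merge 200 and 244: 444
merge 378 and 444: 822
Maximum depth reached is 5.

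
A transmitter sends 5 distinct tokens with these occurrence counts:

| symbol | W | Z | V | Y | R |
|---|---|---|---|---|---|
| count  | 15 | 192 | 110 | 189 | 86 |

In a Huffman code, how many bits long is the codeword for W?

3

Huffman merges, smallest pair first:
merge W(15) and R(86): 101
merge 101 and V(110): 211
merge Y(189) and Z(192): 381
merge 211 and 381: 592
W sits 3 levels below the root, so its codeword is 3 bits.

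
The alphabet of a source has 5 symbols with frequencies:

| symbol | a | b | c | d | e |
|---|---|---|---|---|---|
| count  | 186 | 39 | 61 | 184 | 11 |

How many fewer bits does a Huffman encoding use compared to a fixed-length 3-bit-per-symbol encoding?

506

Fixed-length: 3 bits × 481 symbols = 1443 bits.
Huffman merges:
e(11) + b(39) → 50
50 + c(61) → 111
111 + d(184) → 295
a(186) + 295 → 481
Huffman total = 50 + 111 + 295 + 481 = 937 bits.
Saving = 1443 − 937 = 506 bits.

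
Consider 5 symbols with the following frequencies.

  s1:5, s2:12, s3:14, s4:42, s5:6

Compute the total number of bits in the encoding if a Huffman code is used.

150

Build the Huffman tree bottom-up:
merge s1(5) and s5(6): 11
merge 11 and s2(12): 23
merge s3(14) and 23: 37
merge 37 and s4(42): 79
The encoded length is the sum of every internal node's weight: 11 + 23 + 37 + 79 = 150 bits.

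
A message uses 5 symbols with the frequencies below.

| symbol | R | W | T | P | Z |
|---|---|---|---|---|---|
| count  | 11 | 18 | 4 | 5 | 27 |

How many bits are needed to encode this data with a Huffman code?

132

Greedily combine the two least-frequent nodes:
combine T(4), P(5) → 9
combine 9, R(11) → 20
combine W(18), 20 → 38
combine Z(27), 38 → 65
Each symbol's bit-cost is frequency × depth; summing gives 132 bits (equivalently 9 + 20 + 38 + 65).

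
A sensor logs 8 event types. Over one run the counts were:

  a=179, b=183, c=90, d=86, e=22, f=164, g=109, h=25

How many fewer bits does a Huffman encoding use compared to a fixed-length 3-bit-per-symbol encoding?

Fixed-length: 3 bits × 858 symbols = 2574 bits.
Huffman merges:
combine e(22), h(25) → 47
combine 47, d(86) → 133
combine c(90), g(109) → 199
combine 133, f(164) → 297
combine a(179), b(183) → 362
combine 199, 297 → 496
combine 362, 496 → 858
Huffman total = 47 + 133 + 199 + 297 + 362 + 496 + 858 = 2392 bits.
Saving = 2574 − 2392 = 182 bits.

182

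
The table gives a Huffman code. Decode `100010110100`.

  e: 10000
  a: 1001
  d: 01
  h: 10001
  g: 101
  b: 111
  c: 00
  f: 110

Read left to right; each codeword is recognised as soon as it completes (prefix code):
  10001→h | 01→d | 101→g | 00→c
Decoded message: hdgc

hdgc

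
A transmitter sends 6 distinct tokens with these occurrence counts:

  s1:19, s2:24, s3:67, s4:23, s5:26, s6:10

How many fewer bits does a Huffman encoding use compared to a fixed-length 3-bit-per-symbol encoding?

105

Fixed-length: 3 bits × 169 symbols = 507 bits.
Huffman merges:
combine s6(10), s1(19) → 29
combine s4(23), s2(24) → 47
combine s5(26), 29 → 55
combine 47, 55 → 102
combine s3(67), 102 → 169
Huffman total = 29 + 47 + 55 + 102 + 169 = 402 bits.
Saving = 507 − 402 = 105 bits.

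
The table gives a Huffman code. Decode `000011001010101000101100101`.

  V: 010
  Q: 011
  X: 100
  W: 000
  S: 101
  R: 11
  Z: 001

WQZVSWSXS

Read left to right; each codeword is recognised as soon as it completes (prefix code):
  000→W | 011→Q | 001→Z | 010→V | 101→S | 000→W | 101→S | 100→X | 101→S
Decoded message: WQZVSWSXS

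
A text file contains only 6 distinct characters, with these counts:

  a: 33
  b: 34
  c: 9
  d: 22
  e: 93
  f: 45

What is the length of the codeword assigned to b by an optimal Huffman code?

3

Build the tree from the bottom:
combine c(9), d(22) → 31
combine 31, a(33) → 64
combine b(34), f(45) → 79
combine 64, 79 → 143
combine e(93), 143 → 236
b sits 3 levels below the root, so its codeword is 3 bits.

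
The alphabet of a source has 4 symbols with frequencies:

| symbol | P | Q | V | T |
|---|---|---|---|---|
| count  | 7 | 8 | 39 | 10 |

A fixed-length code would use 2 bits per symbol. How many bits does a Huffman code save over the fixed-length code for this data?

Fixed-length: 2 bits × 64 symbols = 128 bits.
Huffman merges:
combine P(7), Q(8) → 15
combine T(10), 15 → 25
combine 25, V(39) → 64
Huffman total = 15 + 25 + 64 = 104 bits.
Saving = 128 − 104 = 24 bits.

24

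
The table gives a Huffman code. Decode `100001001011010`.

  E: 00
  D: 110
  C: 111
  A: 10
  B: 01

Read left to right; each codeword is recognised as soon as it completes (prefix code):
  10→A | 00→E | 01→B | 00→E | 10→A | 110→D | 10→A
Decoded message: AEBEADA

AEBEADA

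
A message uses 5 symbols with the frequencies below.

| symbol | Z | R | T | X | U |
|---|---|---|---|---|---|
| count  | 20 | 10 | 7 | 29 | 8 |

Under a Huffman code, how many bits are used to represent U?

4

Repeatedly merge the two smallest:
merge T(7) and U(8): 15
merge R(10) and 15: 25
merge Z(20) and 25: 45
merge X(29) and 45: 74
U's leaf is at depth 4, giving a 4-bit codeword.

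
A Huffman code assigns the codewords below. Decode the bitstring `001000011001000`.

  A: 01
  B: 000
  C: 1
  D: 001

DBACDB

Read left to right; each codeword is recognised as soon as it completes (prefix code):
  001→D | 000→B | 01→A | 1→C | 001→D | 000→B
Decoded message: DBACDB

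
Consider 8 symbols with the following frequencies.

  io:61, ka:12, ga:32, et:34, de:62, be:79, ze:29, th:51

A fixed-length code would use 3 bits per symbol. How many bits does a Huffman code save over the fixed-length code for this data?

Fixed-length: 3 bits × 360 symbols = 1080 bits.
Huffman merges:
merge ka(12) and ze(29): 41
merge ga(32) and et(34): 66
merge 41 and th(51): 92
merge io(61) and de(62): 123
merge 66 and be(79): 145
merge 92 and 123: 215
merge 145 and 215: 360
Huffman total = 41 + 66 + 92 + 123 + 145 + 215 + 360 = 1042 bits.
Saving = 1080 − 1042 = 38 bits.

38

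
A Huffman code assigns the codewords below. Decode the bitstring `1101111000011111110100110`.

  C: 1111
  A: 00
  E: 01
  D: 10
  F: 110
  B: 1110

Read left to right; each codeword is recognised as soon as it completes (prefix code):
  110→F | 1111→C | 00→A | 00→A | 1111→C | 1110→B | 10→D | 01→E | 10→D
Decoded message: FCAACBDED

FCAACBDED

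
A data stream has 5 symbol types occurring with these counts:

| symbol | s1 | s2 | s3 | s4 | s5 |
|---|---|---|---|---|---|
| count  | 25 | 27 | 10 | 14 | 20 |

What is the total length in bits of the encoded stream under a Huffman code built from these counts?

216

Greedily combine the two least-frequent nodes:
s3(10) + s4(14) → 24
s5(20) + 24 → 44
s1(25) + s2(27) → 52
44 + 52 → 96
The encoded length is the sum of every internal node's weight: 24 + 44 + 52 + 96 = 216 bits.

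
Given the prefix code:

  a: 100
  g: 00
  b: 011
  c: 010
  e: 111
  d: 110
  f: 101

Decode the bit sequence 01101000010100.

bcgca

Read left to right; each codeword is recognised as soon as it completes (prefix code):
  011→b | 010→c | 00→g | 010→c | 100→a
Decoded message: bcgca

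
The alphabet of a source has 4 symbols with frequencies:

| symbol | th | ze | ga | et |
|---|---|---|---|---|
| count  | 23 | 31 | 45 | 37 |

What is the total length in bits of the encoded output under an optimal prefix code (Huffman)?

272

Greedily combine the two least-frequent nodes:
merge th(23) and ze(31): 54
merge et(37) and ga(45): 82
merge 54 and 82: 136
Each symbol's bit-cost is frequency × depth; summing gives 272 bits (equivalently 54 + 82 + 136).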